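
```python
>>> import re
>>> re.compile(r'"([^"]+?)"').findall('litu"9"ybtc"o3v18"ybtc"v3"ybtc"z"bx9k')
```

['9', 'o3v18', 'v3', 'z']

Matches: at [4:7] match '"9"', group 1 = '9'; at [11:18] match '"o3v18"', group 1 = 'o3v18'; at [22:26] match '"v3"', group 1 = 'v3'; at [30:33] match '"z"', group 1 = 'z'.
One capturing group, so `findall` returns just the captured substring from each match — 4 in all.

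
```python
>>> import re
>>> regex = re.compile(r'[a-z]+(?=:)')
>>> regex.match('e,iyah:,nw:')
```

Because the assertion is zero-width, the text it checks is not consumed and won't appear in the result.
`match` is anchored at position 0; if the pattern doesn't fit there, it returns None.
Here the string doesn't start with a match, so the call returns None.

None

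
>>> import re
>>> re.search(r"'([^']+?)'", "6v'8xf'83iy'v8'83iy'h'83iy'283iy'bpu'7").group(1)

`search` walks the string left to right and returns the first match it finds.
The match spans [2:7] → "'8xf'".
Captured: group 1 = '8xf'.

'8xf'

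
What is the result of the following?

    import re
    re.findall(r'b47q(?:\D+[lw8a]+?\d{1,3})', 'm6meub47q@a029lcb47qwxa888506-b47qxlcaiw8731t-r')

['b47q@a029', 'b47qwxa8885', 'b47qxlcaiw8731']

A `+?`/`*?`/`{m,n}?` starts at its minimum and grows only as far as needed for what follows to match.
With no groups in the pattern, `findall` gives back each whole match — 3 here.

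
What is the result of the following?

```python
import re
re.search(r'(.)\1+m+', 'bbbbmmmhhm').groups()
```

('b',)

A backreference is literal: `\1` must see the identical characters the first group matched.
`search` walks the string left to right and returns the first match it finds.
The match spans [0:7] → 'bbbbmmm'.
Captured: group 1 = 'b'.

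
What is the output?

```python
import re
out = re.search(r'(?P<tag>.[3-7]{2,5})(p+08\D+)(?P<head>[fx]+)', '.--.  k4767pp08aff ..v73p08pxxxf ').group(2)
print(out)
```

pp08af

The pattern matches any character, then 2 to 5 of a character in [3-7] (captured as 'tag'); then one or more of a literal 'p', then the literal '08', then one or more of a non-digit (captured); then one or more of one of [fx] (captured as 'head').
Unlike `match`, `search` isn't anchored — it looks for the pattern anywhere in the string.
The match spans [6:18] → 'k4767pp08aff'.
Captured: group 1 = 'k4767', group 2 = 'pp08af', group 3 = 'f'.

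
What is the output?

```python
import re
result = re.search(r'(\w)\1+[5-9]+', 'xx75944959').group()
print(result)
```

xx759

The backreference `\1` re-matches whatever the first group consumed, character for character.
`re.search` scans for the first position where the pattern succeeds.
The match spans [0:5] → 'xx759'.
Captured: group 1 = 'x'.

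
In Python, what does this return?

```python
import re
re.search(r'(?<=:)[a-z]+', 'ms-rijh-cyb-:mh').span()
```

(13, 15)

Because the assertion is zero-width, the text it checks is not consumed and won't appear in the result.
`search` walks the string left to right and returns the first match it finds.
The match spans [13:15] → 'mh'.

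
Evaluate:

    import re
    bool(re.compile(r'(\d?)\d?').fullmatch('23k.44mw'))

For `fullmatch`, every character of the input must be accounted for by the pattern.
Here the string isn't matched end-to-end, so the call returns None, and `bool(None)` is False.

False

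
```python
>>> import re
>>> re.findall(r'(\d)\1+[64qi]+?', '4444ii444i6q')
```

After group 1 captures some text, `\1` only succeeds where that same text appears again.
`findall` collects group 1 from each match (2 total).

['4', '4']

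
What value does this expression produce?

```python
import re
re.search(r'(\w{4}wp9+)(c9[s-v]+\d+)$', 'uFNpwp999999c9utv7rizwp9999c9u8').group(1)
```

The pattern matches exactly 4 of a word character, then the literal 'wp', then one or more of the literal '9' (captured); then the literal 'c9', then one or more of a character in [s-v], then one or more of a digit (captured); then anchored at the end.
Unlike `match`, `search` isn't anchored — it looks for the pattern anywhere in the string.
The match spans [17:31] → '7rizwp9999c9u8'.
Captured: group 1 = '7rizwp9999', group 2 = 'c9u8'.

'7rizwp9999'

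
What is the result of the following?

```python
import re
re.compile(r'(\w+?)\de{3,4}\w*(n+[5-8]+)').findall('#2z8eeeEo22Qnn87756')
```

The pattern matches one or more of a word character (lazy) (captured); then a digit, then 3 to 4 of a literal 'e', then zero or more of a word character; then one or more of a literal 'n', then one or more of a character in [5-8] (captured).
`findall` packs the 2 group values into a tuple for every match.

[('2z', 'n87756')]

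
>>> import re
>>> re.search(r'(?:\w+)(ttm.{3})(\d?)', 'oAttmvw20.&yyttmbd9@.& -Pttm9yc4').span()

(0, 9)

The pattern matches one or more of a word character (non-capturing group); then the literal 'ttm', then exactly 3 of any character (captured); then optionally a digit (captured).
`re.search` tries every starting position until one works.
The match spans [0:9] → 'oAttmvw20'.
Captured: group 1 = 'ttmvw2', group 2 = '0'.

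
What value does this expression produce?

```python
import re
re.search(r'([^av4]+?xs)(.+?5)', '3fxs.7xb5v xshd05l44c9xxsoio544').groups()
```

('3fxs', '.7xb5')

Pattern: one or more of any character except [av4] (lazy), then the literal 'xs' (captured); then one or more of any character (lazy), then the literal '5' (captured).
A `+?`/`*?`/`{m,n}?` starts at its minimum and grows only as far as needed for what follows to match.
`re.search` tries every starting position until one works.
The match spans [0:9] → '3fxs.7xb5'.
Captured: group 1 = '3fxs', group 2 = '.7xb5'.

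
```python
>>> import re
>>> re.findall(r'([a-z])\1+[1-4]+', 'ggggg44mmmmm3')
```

['g', 'm']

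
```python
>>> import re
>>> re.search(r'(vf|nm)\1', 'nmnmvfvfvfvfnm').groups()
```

('nm',)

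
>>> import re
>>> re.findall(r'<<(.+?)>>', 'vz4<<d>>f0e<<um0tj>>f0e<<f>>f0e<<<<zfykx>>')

Lazy quantifiers expand one character at a time until the remainder of the pattern can match.
Matches: at [3:8] match '<<d>>', group 1 = 'd'; at [11:20] match '<<um0tj>>', group 1 = 'um0tj'; at [23:28] match '<<f>>', group 1 = 'f'; at [31:42] match '<<<<zfykx>>', group 1 = '<<zfykx'.
Because there's exactly one group, `findall` drops the full match and keeps group 1 from each hit.

['d', 'um0tj', 'f', '<<zfykx']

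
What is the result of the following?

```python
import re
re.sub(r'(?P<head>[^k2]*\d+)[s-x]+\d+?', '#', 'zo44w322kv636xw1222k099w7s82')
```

Pattern: zero or more of any character except [k2], then one or more of a digit (captured as 'head'); then one or more of a character in [s-x]; then one or more of a digit (lazy).
A `+?`/`*?`/`{m,n}?` starts at its minimum and grows only as far as needed for what follows to match.
Matches: at [0:6] → 'zo44w3'; at [9:16] → 'v636xw1'; at [20:27] → '099w7s8'.
Every occurrence is swapped for '#'.

'#22k#222k#2'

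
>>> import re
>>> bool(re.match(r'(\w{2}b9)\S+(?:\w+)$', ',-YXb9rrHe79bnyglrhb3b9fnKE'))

Pattern: exactly 2 of a word character, then the literal 'b9' (captured); then one or more of a non-whitespace character; then one or more of a word character (non-capturing group); then anchored at the end.
`match` is anchored at position 0; if the pattern doesn't fit there, it returns None.
Here position 0 doesn't satisfy it, so the call returns None, and `bool(None)` is False.

False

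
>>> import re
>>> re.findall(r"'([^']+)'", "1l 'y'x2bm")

Walking the string: at [3:6] match "'y'", group 1 = 'y'.
Because there's exactly one group, `findall` drops the full match and keeps group 1 from the one hit.

['y']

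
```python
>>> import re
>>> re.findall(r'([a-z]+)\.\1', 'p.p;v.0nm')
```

The backreference `\1` re-matches whatever the first group consumed, character for character.
`findall` collects group 1 from the one match (1 total).

['p']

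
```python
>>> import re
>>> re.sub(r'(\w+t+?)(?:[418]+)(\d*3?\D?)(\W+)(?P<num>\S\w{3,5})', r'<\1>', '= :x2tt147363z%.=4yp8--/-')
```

'= :<x2tt>--/-'

This matches one or more of a word character, then one or more of the literal 't' (lazy) (captured); then one or more of one of [418] (non-capturing group); then zero or more of a digit, then optionally the literal '3', then optionally a non-digit (captured); then one or more of a non-word character (captured); then a non-whitespace character, then 3 to 5 of a word character (captured as 'num').
Matches: at [3:21] → 'x2tt147363z%.=4yp8'.
`\1` in the replacement pulls in group 1's text for each match.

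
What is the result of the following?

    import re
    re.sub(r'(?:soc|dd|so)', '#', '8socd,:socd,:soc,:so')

'8#d,:#d,:#,:#'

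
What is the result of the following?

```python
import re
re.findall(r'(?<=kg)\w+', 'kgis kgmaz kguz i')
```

The `(?=…)`/`(?<=…)` assertion just peeks at neighbouring text; it doesn't advance the match position.
Matches: at [2:4] → 'is'; at [7:10] → 'maz'; at [13:15] → 'uz'.
`findall` yields the raw match text (3 of them) because the pattern has no groups.

['is', 'maz', 'uz']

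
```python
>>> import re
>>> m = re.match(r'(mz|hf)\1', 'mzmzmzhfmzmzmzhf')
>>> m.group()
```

'mzmz'

`match` is anchored at position 0; if the pattern doesn't fit there, it returns None.
The match spans [0:4] → 'mzmz'.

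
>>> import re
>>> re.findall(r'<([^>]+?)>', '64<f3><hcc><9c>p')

Walking the string: at [2:6] match '<f3>', group 1 = 'f3'; at [6:11] match '<hcc>', group 1 = 'hcc'; at [11:15] match '<9c>', group 1 = '9c'.
One capturing group, so `findall` returns just the captured substring from each match — 3 in all.

['f3', 'hcc', '9c']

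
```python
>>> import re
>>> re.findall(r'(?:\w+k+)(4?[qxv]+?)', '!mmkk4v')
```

The pattern matches one or more of a word character, then one or more of a literal 'k' (non-capturing group); then optionally a literal '4', then one or more of one of [qxv] (lazy) (captured).
Matches: at [1:7] match 'mmkk4v', group 1 = '4v'.
One capturing group, so `findall` returns just the captured substring from the one match — 1 in all.

['4v']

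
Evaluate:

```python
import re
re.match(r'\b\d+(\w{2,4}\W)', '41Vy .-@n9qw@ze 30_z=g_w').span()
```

(0, 5)

Pattern: a word boundary (`\b`, zero-width); then one or more of a digit; then 2 to 4 of a word character, then a non-word character (captured).
`re.match` won't scan ahead — the pattern has to work from the very first character.
The match spans [0:5] → '41Vy '.
Captured: group 1 = 'Vy '.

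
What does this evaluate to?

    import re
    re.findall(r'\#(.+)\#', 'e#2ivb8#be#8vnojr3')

Scanning left to right: at [1:11] match '#2ivb8#be#', group 1 = '2ivb8#be'.
With a single group, `findall` returns only what that group captured — 1 item.

['2ivb8#be']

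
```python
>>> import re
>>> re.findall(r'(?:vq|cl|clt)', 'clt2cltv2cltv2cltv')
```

['cl', 'cl', 'cl', 'cl']

Alternation tries branches left to right and keeps the first one that lets the overall match succeed at that position.
No capturing groups, so `findall` returns the 4 full match strings.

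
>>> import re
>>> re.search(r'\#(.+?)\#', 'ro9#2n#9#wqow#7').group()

'#2n#'

With the lazy modifier that quantifier settles for the fewest repetitions that let the rest of the pattern succeed (the atoms after it are unaffected and can still be greedy).
`search` walks the string left to right and returns the first match it finds.
The match spans [3:7] → '#2n#'.
Captured: group 1 = '2n'.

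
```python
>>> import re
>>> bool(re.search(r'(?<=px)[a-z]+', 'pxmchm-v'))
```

True

Lookahead/lookbehind check context without consuming it, so the matched span excludes the asserted characters.
Unlike `match`, `search` isn't anchored — it looks for the pattern anywhere in the string.
The match spans [2:6] → 'mchm'.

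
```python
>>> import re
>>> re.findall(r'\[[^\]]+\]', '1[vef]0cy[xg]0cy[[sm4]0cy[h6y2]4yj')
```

Since nothing is captured, `findall` lists the 4 matched substrings directly.

['[vef]', '[xg]', '[[sm4]', '[h6y2]']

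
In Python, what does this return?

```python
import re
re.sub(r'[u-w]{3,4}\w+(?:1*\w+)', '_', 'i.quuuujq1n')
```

'i.q_'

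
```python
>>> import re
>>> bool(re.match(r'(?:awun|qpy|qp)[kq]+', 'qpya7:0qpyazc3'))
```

`match` is anchored at position 0; if the pattern doesn't fit there, it returns None.
Here the string doesn't start with a match, so the call returns None, and `bool(None)` is False.

False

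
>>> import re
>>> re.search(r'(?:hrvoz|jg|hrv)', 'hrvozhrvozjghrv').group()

Alternation tries branches left to right and keeps the first one that lets the overall match succeed at that position.
`re.search` tries every starting position until one works.
The match spans [0:5] → 'hrvoz'.

'hrvoz'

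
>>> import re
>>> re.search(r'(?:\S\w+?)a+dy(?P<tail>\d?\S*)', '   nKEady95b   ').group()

The match spans [3:12] → 'nKEady95b'.

'nKEady95b'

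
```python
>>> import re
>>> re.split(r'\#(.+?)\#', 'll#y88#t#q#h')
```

['ll', 'y88', 't', 'q', 'h']

Because the quantifier is non-greedy, it stops expanding at the earliest point where the rest of the pattern can succeed.
Matches to split on: at [2:7] → '#y88#'; at [8:11] → '#q#'.
Because the pattern has a capturing group, `split` also inserts each captured text between the pieces.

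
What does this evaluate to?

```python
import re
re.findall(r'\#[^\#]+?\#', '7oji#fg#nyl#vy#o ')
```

['#fg#', '#vy#']

`findall` yields the raw match text (2 of them) because the pattern has no groups.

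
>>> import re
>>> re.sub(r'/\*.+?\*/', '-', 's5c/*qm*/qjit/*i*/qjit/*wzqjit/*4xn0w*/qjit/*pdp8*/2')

Matches: at [3:9] → '/*qm*/'; at [13:18] → '/*i*/'; at [22:39] → '/*wzqjit/*4xn0w*/'; at [43:51] → '/*pdp8*/'.
Each match is replaced by '-'.

's5c-qjit-qjit-qjit-2'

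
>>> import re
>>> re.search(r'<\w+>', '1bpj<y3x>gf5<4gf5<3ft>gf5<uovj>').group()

'<y3x>'

Unlike `match`, `search` isn't anchored — it looks for the pattern anywhere in the string.
The match spans [4:9] → '<y3x>'.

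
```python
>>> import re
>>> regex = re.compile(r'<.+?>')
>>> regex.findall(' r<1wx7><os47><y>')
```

With the lazy modifier that quantifier settles for the fewest repetitions that let the rest of the pattern succeed (the atoms after it are unaffected and can still be greedy).
Scanning left to right: at [2:8] → '<1wx7>'; at [8:14] → '<os47>'; at [14:17] → '<y>'.
No capturing groups, so `findall` returns the 3 full match strings.

['<1wx7>', '<os47>', '<y>']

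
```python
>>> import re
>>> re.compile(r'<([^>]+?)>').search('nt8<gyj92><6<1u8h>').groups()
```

('gyj92',)

The match spans [3:10] → '<gyj92>'.
Captured: group 1 = 'gyj92'.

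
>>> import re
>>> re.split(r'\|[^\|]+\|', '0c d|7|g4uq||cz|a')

['0c d', 'g4uq|', 'a']

The string is cut at each match, leaving 3 pieces.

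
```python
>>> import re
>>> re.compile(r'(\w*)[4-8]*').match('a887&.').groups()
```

('a887',)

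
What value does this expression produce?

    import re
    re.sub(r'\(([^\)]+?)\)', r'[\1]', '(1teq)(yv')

'[1teq](yv'

Each match is replaced using the text its own group 1 captured.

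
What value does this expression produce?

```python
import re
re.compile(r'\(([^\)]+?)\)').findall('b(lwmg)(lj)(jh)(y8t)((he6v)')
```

['lwmg', 'lj', 'jh', 'y8t', '(he6v']

With a single group, `findall` returns only what that group captured — 5 items.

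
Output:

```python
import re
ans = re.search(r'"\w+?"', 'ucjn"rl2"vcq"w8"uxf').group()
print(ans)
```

"rl2"

Unlike `match`, `search` isn't anchored — it looks for the pattern anywhere in the string.
The match spans [4:9] → '"rl2"'.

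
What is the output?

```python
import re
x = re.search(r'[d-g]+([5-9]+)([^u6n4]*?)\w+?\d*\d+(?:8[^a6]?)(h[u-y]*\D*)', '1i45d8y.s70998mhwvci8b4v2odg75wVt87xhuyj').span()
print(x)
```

(4, 20)

Pattern: one or more of a character in [d-g]; then one or more of a character in [5-9] (captured); then zero or more of any character except [u6n4] (lazy) (captured); then one or more of a word character (lazy), then zero or more of a digit, then one or more of a digit; then a literal '8', then optionally any character except [a6] (non-capturing group); then the literal 'h', then zero or more of a character in [u-y], then zero or more of a non-digit (captured).
`search` walks the string left to right and returns the first match it finds.
The match spans [4:20] → 'd8y.s70998mhwvci'.
Captured: group 1 = '8', group 2 = 'y.', group 3 = 'hwvci'.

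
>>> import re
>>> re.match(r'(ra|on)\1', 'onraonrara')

`\1` has to match the exact text group 1 already captured.
`re.match` only tries the pattern at the start of the string.
Here the string doesn't start with a match, so the call returns None.

None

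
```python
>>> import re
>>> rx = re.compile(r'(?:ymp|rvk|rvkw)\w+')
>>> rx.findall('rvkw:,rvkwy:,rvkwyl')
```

Matches: at [0:4] → 'rvkw'; at [6:11] → 'rvkwy'; at [13:19] → 'rvkwyl'.
With no groups in the pattern, `findall` gives back each whole match — 3 here.

['rvkw', 'rvkwy', 'rvkwyl']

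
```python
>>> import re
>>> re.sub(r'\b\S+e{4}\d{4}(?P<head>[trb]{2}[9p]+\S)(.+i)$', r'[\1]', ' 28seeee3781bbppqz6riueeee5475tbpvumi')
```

' [tbpv]'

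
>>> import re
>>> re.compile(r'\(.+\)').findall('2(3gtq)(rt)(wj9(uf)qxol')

With no groups in the pattern, `findall` gives back each whole match — 1 here.

['(3gtq)(rt)(wj9(uf)']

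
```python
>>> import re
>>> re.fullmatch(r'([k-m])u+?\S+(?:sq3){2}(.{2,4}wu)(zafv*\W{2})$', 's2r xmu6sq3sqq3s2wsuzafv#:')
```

None

For `fullmatch`, every character of the input must be accounted for by the pattern.
Here the pattern can't cover the whole string, so the call returns None.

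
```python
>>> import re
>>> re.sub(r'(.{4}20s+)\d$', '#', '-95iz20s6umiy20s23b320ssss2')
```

The pattern matches exactly 4 of any character, then the literal '20', then one or more of the literal 's' (captured); then a digit; then anchored at the end.
Matches: at [16:27] → '23b320ssss2'.
Every occurrence is swapped for '#'.

'-95iz20s6umiy20s#'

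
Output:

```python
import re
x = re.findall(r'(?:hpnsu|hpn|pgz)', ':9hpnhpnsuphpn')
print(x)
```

Alternation isn't longest-match — the leftmost alternative that fits at this position is chosen.
`findall` yields the raw match text (3 of them) because the pattern has no groups.

['hpn', 'hpnsu', 'hpn']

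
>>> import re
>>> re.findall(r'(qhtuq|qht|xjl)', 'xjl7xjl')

['xjl', 'xjl']

Because there's exactly one group, `findall` drops the full match and keeps group 1 from each hit.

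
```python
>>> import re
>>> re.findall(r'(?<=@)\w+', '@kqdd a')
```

The lookaround is zero-width — it requires the adjacent text to match without consuming it, so the asserted text isn't part of the match.
Scanning left to right: at [1:5] → 'kqdd'.
`findall` yields the raw match text (1 of them) because the pattern has no groups.

['kqdd']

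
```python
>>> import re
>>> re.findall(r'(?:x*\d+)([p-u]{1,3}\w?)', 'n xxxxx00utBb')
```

['utB']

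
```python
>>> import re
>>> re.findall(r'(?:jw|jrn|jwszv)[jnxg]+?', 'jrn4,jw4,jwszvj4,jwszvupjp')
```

With no groups in the pattern, `findall` gives back each whole match — 1 here.

['jwszvj']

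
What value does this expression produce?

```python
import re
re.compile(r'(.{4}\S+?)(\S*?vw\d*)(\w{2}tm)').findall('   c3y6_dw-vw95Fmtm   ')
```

[('   c3', 'y6_dw-vw95', 'Fmtm')]

This matches exactly 4 of any character, then one or more of a non-whitespace character (lazy) (captured); then zero or more of a non-whitespace character (lazy), then the literal 'vw', then zero or more of a digit (captured); then exactly 2 of a word character, then the literal 'tm' (captured).
Because the quantifier is non-greedy, it stops expanding at the earliest point where the rest of the pattern can succeed.
Matches: at [0:19] match '   c3y6_dw-vw95Fmtm', groups = ('   c3', 'y6_dw-vw95', 'Fmtm').
Multiple groups make `findall` return tuples — one 3-tuple for the one match.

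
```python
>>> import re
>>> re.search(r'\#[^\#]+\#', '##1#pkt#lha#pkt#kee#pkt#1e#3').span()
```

Unlike `match`, `search` isn't anchored — it looks for the pattern anywhere in the string.
The match spans [1:4] → '#1#'.

(1, 4)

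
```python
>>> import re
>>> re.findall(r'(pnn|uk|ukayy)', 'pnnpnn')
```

['pnn', 'pnn']

Scanning left to right: at [0:3] match 'pnn', group 1 = 'pnn'; at [3:6] match 'pnn', group 1 = 'pnn'.
Because there's exactly one group, `findall` drops the full match and keeps group 1 from each hit.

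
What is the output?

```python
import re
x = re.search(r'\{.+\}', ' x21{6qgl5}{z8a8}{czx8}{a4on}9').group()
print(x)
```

{6qgl5}{z8a8}{czx8}{a4on}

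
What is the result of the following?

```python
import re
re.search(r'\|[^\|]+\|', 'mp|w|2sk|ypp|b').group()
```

'|w|'

`re.search` scans for the first position where the pattern succeeds.
The match spans [2:5] → '|w|'.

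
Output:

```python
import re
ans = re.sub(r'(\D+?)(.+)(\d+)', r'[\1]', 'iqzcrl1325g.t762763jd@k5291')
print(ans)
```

[i]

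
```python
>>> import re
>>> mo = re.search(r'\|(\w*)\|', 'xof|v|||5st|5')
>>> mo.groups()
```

('v',)

`re.search` tries every starting position until one works.
The match spans [3:6] → '|v|'.
Captured: group 1 = 'v'.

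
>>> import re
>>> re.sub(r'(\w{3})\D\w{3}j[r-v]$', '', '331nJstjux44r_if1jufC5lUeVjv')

Pattern: exactly 3 of a word character (captured); then a non-digit, then exactly 3 of a word character; then a literal 'j', then a character in [r-v]; then anchored at the end.
Matches: at [19:28] → 'fC5lUeVjv'.
Each match is replaced by ''.

'331nJstjux44r_if1ju'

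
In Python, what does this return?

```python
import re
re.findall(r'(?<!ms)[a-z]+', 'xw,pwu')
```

['xw', 'pwu']

The negative lookaround is zero-width — it rules out positions where the adjacent text would match, without consuming anything.
Since nothing is captured, `findall` lists the 2 matched substrings directly.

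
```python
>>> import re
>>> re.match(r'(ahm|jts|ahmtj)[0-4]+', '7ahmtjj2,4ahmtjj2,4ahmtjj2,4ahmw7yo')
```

None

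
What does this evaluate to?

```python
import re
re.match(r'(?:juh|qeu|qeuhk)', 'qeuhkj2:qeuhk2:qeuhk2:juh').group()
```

Alternation isn't longest-match — the leftmost alternative that fits at this position is chosen.
`re.match` only tries the pattern at the start of the string.
The match spans [0:3] → 'qeu'.

'qeu'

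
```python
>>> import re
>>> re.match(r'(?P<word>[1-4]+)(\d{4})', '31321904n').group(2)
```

The match spans [0:8] → '31321904'.
Captured: group 1 = '3132', group 2 = '1904'.

'1904'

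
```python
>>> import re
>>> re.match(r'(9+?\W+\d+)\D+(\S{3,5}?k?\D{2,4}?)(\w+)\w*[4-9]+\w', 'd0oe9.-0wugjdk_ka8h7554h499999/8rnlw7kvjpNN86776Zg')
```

None

Pattern: one or more of a literal '9' (lazy), then one or more of a non-word character, then one or more of a digit (captured); then one or more of a non-digit; then 3 to 5 of a non-whitespace character (lazy), then optionally the literal 'k', then 2 to 4 of a non-digit (lazy) (captured); then one or more of a word character (captured); then zero or more of a word character, then one or more of a character in [4-9], then a word character.
With `match`, the pattern is implicitly anchored at the beginning.
Here position 0 doesn't satisfy it, so the call returns None.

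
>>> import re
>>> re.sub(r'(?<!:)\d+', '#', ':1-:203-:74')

The negative lookaround is zero-width — it rules out positions where the adjacent text would match, without consuming anything.
Matches: at [5:7] → '03'; at [10:11] → '4'.
Every occurrence is swapped for '#'.

':1-:2#-:7#'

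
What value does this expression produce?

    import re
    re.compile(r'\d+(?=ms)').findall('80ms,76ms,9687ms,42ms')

Because the assertion is zero-width, the text it checks is not consumed and won't appear in the result.
Walking the string: at [0:2] → '80'; at [5:7] → '76'; at [10:14] → '9687'; at [17:19] → '42'.
Since nothing is captured, `findall` lists the 4 matched substrings directly.

['80', '76', '9687', '42']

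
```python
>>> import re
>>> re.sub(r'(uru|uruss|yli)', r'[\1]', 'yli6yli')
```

'[yli]6[yli]'

The replacement refers to a captured group, so each match is rewritten using its own captured text.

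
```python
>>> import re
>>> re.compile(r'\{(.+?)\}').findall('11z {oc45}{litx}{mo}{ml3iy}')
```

A non-greedy quantifier consumes as few characters as it can — just enough that the remainder of the pattern still matches from where it stops; whatever follows it matches normally.
One capturing group, so `findall` returns just the captured substring from each match — 4 in all.

['oc45', 'litx', 'mo', 'ml3iy']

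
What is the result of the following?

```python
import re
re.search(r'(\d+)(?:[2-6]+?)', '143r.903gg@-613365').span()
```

The match spans [0:3] → '143'.

(0, 3)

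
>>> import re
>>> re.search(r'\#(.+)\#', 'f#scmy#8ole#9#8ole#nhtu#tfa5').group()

'#scmy#8ole#9#8ole#nhtu#'

The match spans [1:24] → '#scmy#8ole#9#8ole#nhtu#'.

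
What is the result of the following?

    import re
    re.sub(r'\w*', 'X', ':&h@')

'X:X&XX@X'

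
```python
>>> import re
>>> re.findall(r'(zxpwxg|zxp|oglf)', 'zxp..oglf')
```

Matches: at [0:3] match 'zxp', group 1 = 'zxp'; at [5:9] match 'oglf', group 1 = 'oglf'.
Because there's exactly one group, `findall` drops the full match and keeps group 1 from each hit.

['zxp', 'oglf']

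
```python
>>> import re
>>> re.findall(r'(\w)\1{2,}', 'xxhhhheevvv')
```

A backreference is literal: `\1` must see the identical characters the first group matched.
Walking the string: at [2:6] match 'hhhh', group 1 = 'h'; at [8:11] match 'vvv', group 1 = 'v'.
One capturing group, so `findall` returns just the captured substring from each match — 2 in all.

['h', 'v']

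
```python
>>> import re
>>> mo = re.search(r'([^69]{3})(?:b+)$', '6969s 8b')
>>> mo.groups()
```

('s 8',)

Pattern: exactly 3 of any character except [69] (captured); then one or more of a literal 'b' (non-capturing group); then anchored at the end.
`re.search` tries every starting position until one works.
The match spans [4:8] → 's 8b'.
Captured: group 1 = 's 8'.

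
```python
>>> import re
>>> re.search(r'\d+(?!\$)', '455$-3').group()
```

Because the assertion is negative and zero-width, positions next to the forbidden text are skipped.
`search` walks the string left to right and returns the first match it finds.
The match spans [0:2] → '45'.

'45'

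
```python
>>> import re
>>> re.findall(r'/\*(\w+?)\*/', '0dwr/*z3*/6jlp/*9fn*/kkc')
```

['z3', '9fn']

Because there's exactly one group, `findall` drops the full match and keeps group 1 from each hit.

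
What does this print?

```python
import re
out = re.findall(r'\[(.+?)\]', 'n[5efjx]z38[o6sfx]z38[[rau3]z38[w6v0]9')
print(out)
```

A non-greedy quantifier consumes as few characters as it can — just enough that the remainder of the pattern still matches from where it stops; whatever follows it matches normally.
With a single group, `findall` returns only what that group captured — 4 items.

['5efjx', 'o6sfx', '[rau3', 'w6v0']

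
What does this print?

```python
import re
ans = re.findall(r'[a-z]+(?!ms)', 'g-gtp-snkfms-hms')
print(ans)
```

['g', 'gtp', 'snkfms', 'hms']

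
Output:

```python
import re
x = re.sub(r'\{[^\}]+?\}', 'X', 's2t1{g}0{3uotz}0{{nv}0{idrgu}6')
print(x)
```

s2t1X0X0X0X6

Matches: at [4:7] → '{g}'; at [8:15] → '{3uotz}'; at [16:21] → '{{nv}'; at [22:29] → '{idrgu}'.
Each match is replaced by 'X'.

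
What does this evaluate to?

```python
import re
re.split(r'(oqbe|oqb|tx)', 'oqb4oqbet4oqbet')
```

['', 'oqb', '4', 'oqbe', 't4', 'oqbe', 't']

Alternation isn't longest-match — the leftmost alternative that fits at this position is chosen.
Matches to split on: at [0:3] → 'oqb'; at [4:8] → 'oqbe'; at [10:14] → 'oqbe'.
`re.split` interleaves the captured-group text with the surrounding fragments.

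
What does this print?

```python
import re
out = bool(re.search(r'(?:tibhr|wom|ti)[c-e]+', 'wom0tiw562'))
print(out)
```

False

`search` walks the string left to right and returns the first match it finds.
Here the pattern never matches, so the call returns None, and `bool(None)` is False.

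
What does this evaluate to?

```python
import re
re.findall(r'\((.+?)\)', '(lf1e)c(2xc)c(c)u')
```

['lf1e', '2xc', 'c']

With the lazy modifier that quantifier settles for the fewest repetitions that let the rest of the pattern succeed (the atoms after it are unaffected and can still be greedy).
Because there's exactly one group, `findall` drops the full match and keeps group 1 from each hit.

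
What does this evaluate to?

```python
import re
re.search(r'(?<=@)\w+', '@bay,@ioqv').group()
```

'bay'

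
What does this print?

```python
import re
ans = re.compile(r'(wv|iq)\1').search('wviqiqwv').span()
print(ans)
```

(2, 6)

`\1` is not a pattern — it's the concrete string captured by group 1, re-applied verbatim.
Unlike `match`, `search` isn't anchored — it looks for the pattern anywhere in the string.
The match spans [2:6] → 'iqiq'.
Captured: group 1 = 'iq'.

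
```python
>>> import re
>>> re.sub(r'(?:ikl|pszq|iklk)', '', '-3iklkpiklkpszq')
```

Branches in `(...|...)` are attempted left-to-right; the first branch that allows the whole pattern to succeed is taken.
Matches: at [2:5] → 'ikl'; at [7:10] → 'ikl'; at [11:15] → 'pszq'.
Every occurrence is swapped for ''.

'-3kpk'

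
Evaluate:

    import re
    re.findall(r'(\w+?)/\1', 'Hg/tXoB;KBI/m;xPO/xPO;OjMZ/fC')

`\1` has to match the exact text group 1 already captured.
With a single group, `findall` returns only what that group captured — 1 item.

['xPO']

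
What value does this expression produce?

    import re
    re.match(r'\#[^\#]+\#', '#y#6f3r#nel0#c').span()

`re.match` only tries the pattern at the start of the string.
The match spans [0:3] → '#y#'.

(0, 3)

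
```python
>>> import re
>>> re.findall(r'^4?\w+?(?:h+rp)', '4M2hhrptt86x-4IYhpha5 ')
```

Pattern: anchored at the start of the string; then optionally the literal '4', then one or more of a word character (lazy); then one or more of a literal 'h', then the literal 'rp' (non-capturing group).
Matches: at [0:7] → '4M2hhrp'.
No capturing groups, so `findall` returns the 1 full match string.

['4M2hhrp']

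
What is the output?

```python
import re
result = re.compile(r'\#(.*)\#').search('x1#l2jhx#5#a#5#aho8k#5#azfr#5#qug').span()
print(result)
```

(2, 30)

The match spans [2:30] → '#l2jhx#5#a#5#aho8k#5#azfr#5#'.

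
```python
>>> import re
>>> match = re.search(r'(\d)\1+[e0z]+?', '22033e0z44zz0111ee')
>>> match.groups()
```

('2',)

The match spans [0:3] → '220'.
Captured: group 1 = '2'.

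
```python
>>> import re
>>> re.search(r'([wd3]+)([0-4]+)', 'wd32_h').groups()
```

('wd3', '2')

The pattern matches one or more of one of [wd3] (captured); then one or more of a character in [0-4] (captured).
`search` walks the string left to right and returns the first match it finds.
The match spans [0:4] → 'wd32'.
Captured: group 1 = 'wd3', group 2 = '2'.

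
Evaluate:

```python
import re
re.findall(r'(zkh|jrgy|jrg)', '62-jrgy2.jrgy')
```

['jrgy', 'jrgy']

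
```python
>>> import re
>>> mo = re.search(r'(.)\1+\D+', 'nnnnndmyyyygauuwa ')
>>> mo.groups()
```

The match spans [0:18] → 'nnnnndmyyyygauuwa '.
Captured: group 1 = 'n'.

('n',)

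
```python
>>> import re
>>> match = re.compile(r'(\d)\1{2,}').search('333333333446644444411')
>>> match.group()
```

'333333333'

A backreference is literal: `\1` must see the identical characters the first group matched.
`re.search` tries every starting position until one works.
The match spans [0:9] → '333333333'.
Captured: group 1 = '3'.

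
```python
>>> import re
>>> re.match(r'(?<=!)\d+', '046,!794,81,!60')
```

None

The lookaround is zero-width — it requires the adjacent text to match without consuming it, so the asserted text isn't part of the match.
`re.match` won't scan ahead — the pattern has to work from the very first character.
Here the pattern fails at index 0, so the call returns None.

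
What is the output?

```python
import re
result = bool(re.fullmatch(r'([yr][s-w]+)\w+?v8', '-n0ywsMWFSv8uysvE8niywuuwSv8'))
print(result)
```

False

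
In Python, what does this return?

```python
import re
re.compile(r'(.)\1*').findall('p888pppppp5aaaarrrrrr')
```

['p', '8', 'p', '5', 'a', 'r']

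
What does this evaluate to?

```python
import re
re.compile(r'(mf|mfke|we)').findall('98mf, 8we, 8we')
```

['mf', 'we', 'we']

Scanning left to right: at [2:4] match 'mf', group 1 = 'mf'; at [7:9] match 'we', group 1 = 'we'; at [12:14] match 'we', group 1 = 'we'.
With a single group, `findall` returns only what that group captured — 3 items.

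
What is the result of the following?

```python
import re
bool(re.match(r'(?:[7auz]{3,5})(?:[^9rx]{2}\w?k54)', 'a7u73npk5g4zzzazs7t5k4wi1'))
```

This matches 3 to 5 of one of [7auz] (non-capturing group); then exactly 2 of any character except [9rx], then optionally a word character, then the literal 'k54' (non-capturing group).
`match` is anchored at position 0; if the pattern doesn't fit there, it returns None.
Here the string doesn't start with a match, so the call returns None, and `bool(None)` is False.

False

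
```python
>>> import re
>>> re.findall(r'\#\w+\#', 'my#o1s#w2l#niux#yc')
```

['#o1s#', '#niux#']

Walking the string: at [2:7] → '#o1s#'; at [10:16] → '#niux#'.
With no groups in the pattern, `findall` gives back each whole match — 2 here.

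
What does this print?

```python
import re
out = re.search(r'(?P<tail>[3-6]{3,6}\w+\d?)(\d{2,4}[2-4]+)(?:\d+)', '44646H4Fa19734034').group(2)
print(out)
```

403

The match spans [0:17] → '44646H4Fa19734034'.
Captured: group 1 = '44646H4Fa1973', group 2 = '403'.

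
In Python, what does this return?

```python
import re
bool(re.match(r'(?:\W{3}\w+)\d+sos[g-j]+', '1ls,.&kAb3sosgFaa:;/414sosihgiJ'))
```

False

Pattern: exactly 3 of a non-word character, then one or more of a word character (non-capturing group); then one or more of a digit; then the literal 'sos', then one or more of a character in [g-j].
`re.match` won't scan ahead — the pattern has to work from the very first character.
Here the string doesn't start with a match, so the call returns None, and `bool(None)` is False.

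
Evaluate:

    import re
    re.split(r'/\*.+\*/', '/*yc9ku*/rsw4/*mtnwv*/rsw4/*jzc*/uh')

['', 'uh']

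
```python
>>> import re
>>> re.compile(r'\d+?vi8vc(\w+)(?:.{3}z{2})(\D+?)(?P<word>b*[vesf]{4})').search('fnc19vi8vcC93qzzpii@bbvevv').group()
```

'19vi8vcC93qzzpii@bbvevv'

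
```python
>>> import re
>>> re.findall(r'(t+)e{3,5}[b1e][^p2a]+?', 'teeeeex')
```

Pattern: one or more of a literal 't' (captured); then 3 to 5 of the literal 'e', then one of [b1e]; then one or more of any character except [p2a] (lazy).
Matches: at [0:7] match 'teeeeex', group 1 = 't'.
With a single group, `findall` returns only what that group captured — 1 item.

['t']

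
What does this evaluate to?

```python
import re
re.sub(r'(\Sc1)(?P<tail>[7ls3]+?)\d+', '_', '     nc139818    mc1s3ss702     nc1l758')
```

Pattern: a non-whitespace character, then the literal 'c1' (captured); then one or more of one of [7ls3] (lazy) (captured as 'tail'); then one or more of a digit.
`sub` substitutes '_' at each match site.

'     _    _ss702     _'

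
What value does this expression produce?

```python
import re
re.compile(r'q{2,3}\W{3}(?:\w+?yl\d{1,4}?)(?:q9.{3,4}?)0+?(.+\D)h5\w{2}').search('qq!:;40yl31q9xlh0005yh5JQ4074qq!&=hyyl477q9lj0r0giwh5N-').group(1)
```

'005y'

The match spans [0:25] → 'qq!:;40yl31q9xlh0005yh5JQ'.
Captured: group 1 = '005y'.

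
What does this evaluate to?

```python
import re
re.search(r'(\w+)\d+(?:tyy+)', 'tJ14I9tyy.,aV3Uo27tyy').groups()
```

('tJ14I',)

The pattern matches one or more of a word character (captured); then one or more of a digit; then the literal 'ty', then one or more of the literal 'y' (non-capturing group).
Unlike `match`, `search` isn't anchored — it looks for the pattern anywhere in the string.
The match spans [0:9] → 'tJ14I9tyy'.
Captured: group 1 = 'tJ14I'.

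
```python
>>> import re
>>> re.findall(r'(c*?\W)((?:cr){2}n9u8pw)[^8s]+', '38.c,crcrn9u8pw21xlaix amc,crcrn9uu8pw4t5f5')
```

[('c,', 'crcrn9u8pw')]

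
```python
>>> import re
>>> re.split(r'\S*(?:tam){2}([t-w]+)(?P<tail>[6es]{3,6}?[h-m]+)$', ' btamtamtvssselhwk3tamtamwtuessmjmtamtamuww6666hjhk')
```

Pattern: zero or more of a non-whitespace character, then the literal 'tam' repeated 2 times; then one or more of a character in [t-w] (captured); then 3 to 6 of one of [6es] (lazy), then one or more of a character in [h-m] (captured as 'tail'); then anchored at the end.
Matches to split on: at [1:51] → 'btamtamtvssselhwk3tamtamwtuessmjmtamtamuww6666hjhk'.
`re.split` interleaves the captured-group text with the surrounding fragments.

[' ', 'uww', '6666hjhk', '']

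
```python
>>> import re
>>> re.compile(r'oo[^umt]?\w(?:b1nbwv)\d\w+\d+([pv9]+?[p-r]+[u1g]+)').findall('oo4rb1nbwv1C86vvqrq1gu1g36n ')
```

With a single group, `findall` returns only what that group captured — 1 item.

['vvqrq1gu1g']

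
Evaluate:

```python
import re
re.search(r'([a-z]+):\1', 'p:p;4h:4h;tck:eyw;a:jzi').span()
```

(0, 3)

A backreference is literal: `\1` must see the identical characters the first group matched.
Unlike `match`, `search` isn't anchored — it looks for the pattern anywhere in the string.
The match spans [0:3] → 'p:p'.
Captured: group 1 = 'p'.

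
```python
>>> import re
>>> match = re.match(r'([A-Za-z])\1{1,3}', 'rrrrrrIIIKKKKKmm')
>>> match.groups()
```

('r',)

The match spans [0:4] → 'rrrr'.
Captured: group 1 = 'r'.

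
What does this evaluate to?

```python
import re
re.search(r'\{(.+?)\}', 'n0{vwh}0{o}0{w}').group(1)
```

The match spans [2:7] → '{vwh}'.
Captured: group 1 = 'vwh'.

'vwh'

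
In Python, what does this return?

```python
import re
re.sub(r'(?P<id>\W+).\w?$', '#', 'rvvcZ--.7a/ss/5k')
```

'rvvcZ--.7a/ss#'

The pattern matches one or more of a non-word character (captured as 'id'); then any character, then optionally a word character; then anchored at the end.
`sub` substitutes '#' at each match site.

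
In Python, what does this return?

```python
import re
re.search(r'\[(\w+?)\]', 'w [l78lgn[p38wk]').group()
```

`re.search` scans for the first position where the pattern succeeds.
The match spans [9:16] → '[p38wk]'.
Captured: group 1 = 'p38wk'.

'[p38wk]'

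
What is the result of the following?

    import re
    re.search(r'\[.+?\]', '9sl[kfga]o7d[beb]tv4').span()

(3, 9)

A `+?`/`*?`/`{m,n}?` starts at its minimum and grows only as far as needed for what follows to match.
`re.search` tries every starting position until one works.
The match spans [3:9] → '[kfga]'.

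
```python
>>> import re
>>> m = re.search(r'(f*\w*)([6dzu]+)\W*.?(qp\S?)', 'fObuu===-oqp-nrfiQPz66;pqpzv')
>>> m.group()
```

'fObuu===-oqp-'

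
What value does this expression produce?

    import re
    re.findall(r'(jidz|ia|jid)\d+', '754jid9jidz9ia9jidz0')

['jid', 'jidz', 'ia', 'jidz']

With a single group, `findall` returns only what that group captured — 4 items.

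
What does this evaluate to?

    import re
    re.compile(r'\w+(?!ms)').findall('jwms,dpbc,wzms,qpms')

['jwms', 'dpbc', 'wzms', 'qpms']

A negative assertion filters positions out without eating any characters.
Scanning left to right: at [0:4] → 'jwms'; at [5:9] → 'dpbc'; at [10:14] → 'wzms'; at [15:19] → 'qpms'.
Since nothing is captured, `findall` lists the 4 matched substrings directly.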